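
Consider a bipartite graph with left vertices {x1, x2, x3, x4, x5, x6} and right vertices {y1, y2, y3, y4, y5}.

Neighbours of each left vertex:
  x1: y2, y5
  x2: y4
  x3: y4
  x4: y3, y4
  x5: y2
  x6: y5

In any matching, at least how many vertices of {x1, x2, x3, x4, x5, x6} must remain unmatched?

For example, pair x1–y5, x2–y4, x4–y3, x5–y2.
The set {x1, x2, x3, x5, x6} has only 3 neighbours ({y2, y4, y5}), so by Hall's theorem at most 4 of the 6 left vertices can be matched.
That matches 4 of the 6, leaving 2 unmatched; no matching can do better.

2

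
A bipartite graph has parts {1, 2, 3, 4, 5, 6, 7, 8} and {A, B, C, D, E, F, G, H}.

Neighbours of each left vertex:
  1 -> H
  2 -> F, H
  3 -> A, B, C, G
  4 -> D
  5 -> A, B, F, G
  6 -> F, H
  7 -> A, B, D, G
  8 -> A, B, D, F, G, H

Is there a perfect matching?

The set {1, 2, 6} has only 2 neighbours ({F, H}), so by Hall's theorem at most 7 of the 8 left vertices can be matched.
Hence no matching covers every left vertex.

No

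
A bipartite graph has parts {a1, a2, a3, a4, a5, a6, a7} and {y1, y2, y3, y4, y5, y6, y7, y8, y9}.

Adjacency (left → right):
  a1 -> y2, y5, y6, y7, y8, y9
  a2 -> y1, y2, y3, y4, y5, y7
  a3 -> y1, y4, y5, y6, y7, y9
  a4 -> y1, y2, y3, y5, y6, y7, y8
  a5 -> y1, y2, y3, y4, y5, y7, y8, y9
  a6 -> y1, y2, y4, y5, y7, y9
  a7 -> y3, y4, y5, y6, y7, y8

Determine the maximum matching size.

A valid assignment of size 7: a1-y9, a2-y1, a3-y6, a4-y2, a5-y3, a6-y4, a7-y7.
All 7 left vertices are matched, so no larger matching exists.

7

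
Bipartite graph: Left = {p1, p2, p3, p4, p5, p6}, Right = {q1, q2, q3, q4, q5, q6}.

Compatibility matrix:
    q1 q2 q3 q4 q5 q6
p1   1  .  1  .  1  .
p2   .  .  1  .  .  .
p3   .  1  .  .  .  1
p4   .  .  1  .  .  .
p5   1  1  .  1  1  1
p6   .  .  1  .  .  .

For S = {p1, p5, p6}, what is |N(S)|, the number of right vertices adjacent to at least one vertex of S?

The union of neighbours of {p1, p5, p6} is {q1, q2, q3, q4, q5, q6}, which has 6 elements.
Since |N(S)| = 6 ≥ |S| = 3, Hall's condition holds for this subset.

6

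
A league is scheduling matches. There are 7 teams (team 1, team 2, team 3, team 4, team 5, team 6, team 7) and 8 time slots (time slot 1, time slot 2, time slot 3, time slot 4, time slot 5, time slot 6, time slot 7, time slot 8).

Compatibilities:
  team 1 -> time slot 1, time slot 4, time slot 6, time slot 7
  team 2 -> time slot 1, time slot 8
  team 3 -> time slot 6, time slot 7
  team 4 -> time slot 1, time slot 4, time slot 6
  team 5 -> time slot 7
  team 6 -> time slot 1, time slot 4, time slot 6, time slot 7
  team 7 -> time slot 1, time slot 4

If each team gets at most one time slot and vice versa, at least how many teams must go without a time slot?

2

A valid assignment of size 5: team 1-time slot 4, team 2-time slot 8, team 3-time slot 6, team 4-time slot 1, team 5-time slot 7.
The set {team 1, team 3, team 4, team 5, team 6, team 7} has only 4 neighbours ({time slot 1, time slot 4, time slot 6, time slot 7}), so by Hall's theorem at most 5 of the 7 teams can be matched.
That matches 5 of the 7, leaving 2 unmatched; no matching can do better.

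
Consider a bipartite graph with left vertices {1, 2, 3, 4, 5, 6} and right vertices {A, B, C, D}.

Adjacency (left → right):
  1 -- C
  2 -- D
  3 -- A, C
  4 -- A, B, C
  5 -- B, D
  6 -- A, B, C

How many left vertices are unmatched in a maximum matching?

2

For example, pair 1→C, 2→D, 3→A, 4→B.
The set {1, 2, 3, 4, 5, 6} has only 4 neighbours ({A, B, C, D}), so by Hall's theorem at most 4 of the 6 left vertices can be matched.
That matches 4 of the 6, leaving 2 unmatched; no matching can do better.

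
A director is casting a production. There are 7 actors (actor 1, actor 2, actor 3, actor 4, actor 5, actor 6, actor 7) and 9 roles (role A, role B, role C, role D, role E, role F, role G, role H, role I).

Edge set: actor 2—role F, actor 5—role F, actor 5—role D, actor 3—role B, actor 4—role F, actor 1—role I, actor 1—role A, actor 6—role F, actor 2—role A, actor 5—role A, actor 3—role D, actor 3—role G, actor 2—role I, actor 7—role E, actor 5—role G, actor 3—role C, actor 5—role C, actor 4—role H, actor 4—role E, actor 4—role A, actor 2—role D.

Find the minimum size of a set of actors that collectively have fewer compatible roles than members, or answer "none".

A matching saturating every actor exists, for instance actor 1→role A, actor 2→role I, actor 3→role D, actor 4→role H, actor 5→role G, actor 6→role F, actor 7→role E.
By Hall's marriage theorem, this means |N(S)| ≥ |S| for every subset S, so no violating subset exists.

none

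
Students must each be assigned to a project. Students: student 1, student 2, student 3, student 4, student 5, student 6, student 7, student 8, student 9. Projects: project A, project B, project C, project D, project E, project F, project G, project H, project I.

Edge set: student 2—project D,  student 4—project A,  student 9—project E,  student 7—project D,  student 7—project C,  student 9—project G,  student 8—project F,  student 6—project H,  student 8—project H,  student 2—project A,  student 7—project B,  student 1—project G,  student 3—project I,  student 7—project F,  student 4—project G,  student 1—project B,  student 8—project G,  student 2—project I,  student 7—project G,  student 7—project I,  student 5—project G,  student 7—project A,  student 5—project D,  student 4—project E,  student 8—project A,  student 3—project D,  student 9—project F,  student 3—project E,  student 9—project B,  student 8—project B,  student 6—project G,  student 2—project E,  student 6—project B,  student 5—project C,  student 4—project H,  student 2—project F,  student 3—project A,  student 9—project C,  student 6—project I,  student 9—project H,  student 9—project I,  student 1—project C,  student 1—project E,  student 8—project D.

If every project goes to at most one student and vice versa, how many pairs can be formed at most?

9

One maximum matching: student 1-project C, student 2-project I, student 3-project E, student 4-project A, student 5-project D, student 6-project B, student 7-project F, student 8-project H, student 9-project G.
This saturates every student, so 9 is the maximum.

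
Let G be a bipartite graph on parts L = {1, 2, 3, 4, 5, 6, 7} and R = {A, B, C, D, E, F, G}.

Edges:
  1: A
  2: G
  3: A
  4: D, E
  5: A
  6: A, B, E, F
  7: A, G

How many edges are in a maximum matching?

For example, pair 1–A, 2–G, 4–E, 6–B.
The set {1, 2, 3, 5, 7} has only 2 neighbours ({A, G}), so by Hall's theorem at most 4 of the 7 left vertices can be matched.

4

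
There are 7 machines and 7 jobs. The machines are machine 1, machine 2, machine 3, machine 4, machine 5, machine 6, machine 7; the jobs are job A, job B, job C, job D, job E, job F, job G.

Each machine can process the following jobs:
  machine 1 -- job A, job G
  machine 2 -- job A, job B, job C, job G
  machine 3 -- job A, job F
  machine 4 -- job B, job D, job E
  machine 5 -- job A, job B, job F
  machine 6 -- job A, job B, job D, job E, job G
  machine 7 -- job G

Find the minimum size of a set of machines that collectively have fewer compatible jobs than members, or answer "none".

none

A matching saturating every machine exists, for instance machine 1→job A, machine 2→job C, machine 3→job F, machine 4→job E, machine 5→job B, machine 6→job D, machine 7→job G.
By Hall's marriage theorem, this means |N(S)| ≥ |S| for every subset S, so no violating subset exists.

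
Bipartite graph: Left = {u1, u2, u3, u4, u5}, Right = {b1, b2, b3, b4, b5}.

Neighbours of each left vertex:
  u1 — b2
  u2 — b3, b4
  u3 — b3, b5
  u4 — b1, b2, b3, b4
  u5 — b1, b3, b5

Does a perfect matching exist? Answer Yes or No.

One maximum matching: u1-b2, u2-b4, u3-b5, u4-b1, u5-b3.
All 5 left vertices are covered.

Yes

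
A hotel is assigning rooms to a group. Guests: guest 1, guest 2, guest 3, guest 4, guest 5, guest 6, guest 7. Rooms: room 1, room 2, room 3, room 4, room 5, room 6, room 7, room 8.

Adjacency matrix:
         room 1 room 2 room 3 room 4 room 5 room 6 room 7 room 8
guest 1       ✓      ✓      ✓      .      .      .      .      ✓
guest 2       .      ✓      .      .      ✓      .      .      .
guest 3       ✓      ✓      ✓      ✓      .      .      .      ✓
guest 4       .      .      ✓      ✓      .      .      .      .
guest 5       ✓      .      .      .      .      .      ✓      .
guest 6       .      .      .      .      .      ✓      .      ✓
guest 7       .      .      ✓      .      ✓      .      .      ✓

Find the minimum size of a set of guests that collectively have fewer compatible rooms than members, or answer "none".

A matching saturating every guest exists, for instance guest 1→room 8, guest 2→room 5, guest 3→room 2, guest 4→room 4, guest 5→room 7, guest 6→room 6, guest 7→room 3.
By Hall's marriage theorem, this means |N(S)| ≥ |S| for every subset S, so no violating subset exists.

none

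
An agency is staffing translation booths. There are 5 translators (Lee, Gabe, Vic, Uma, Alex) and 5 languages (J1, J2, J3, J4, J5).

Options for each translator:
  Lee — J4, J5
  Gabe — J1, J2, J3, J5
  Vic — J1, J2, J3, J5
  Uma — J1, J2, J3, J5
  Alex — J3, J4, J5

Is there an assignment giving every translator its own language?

Yes

A valid assignment of size 5: Lee-J4, Gabe-J2, Vic-J1, Uma-J5, Alex-J3.
Every translator is matched, so this is a perfect matching.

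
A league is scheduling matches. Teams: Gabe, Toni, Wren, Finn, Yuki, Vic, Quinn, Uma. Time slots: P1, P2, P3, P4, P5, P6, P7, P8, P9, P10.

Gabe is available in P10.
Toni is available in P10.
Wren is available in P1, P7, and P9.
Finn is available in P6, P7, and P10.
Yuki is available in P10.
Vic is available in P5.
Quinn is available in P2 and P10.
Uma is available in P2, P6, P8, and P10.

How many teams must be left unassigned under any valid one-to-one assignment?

2

One maximum matching: Gabe→P10, Wren→P1, Finn→P7, Vic→P5, Quinn→P2, Uma→P8.
The set {Gabe, Toni, Yuki} has only 1 neighbour ({P10}), so by Hall's theorem at most 6 of the 8 teams can be matched.
That matches 6 of the 8, leaving 2 unmatched; no matching can do better.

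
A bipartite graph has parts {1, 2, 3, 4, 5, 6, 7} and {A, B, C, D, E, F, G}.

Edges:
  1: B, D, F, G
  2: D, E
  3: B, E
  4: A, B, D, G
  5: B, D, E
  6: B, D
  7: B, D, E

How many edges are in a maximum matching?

For example, pair 1–F, 2–D, 3–E, 4–G, 5–B.
The set {2, 3, 5, 6, 7} has only 3 neighbours ({B, D, E}), so by Hall's theorem at most 5 of the 7 left vertices can be matched.

5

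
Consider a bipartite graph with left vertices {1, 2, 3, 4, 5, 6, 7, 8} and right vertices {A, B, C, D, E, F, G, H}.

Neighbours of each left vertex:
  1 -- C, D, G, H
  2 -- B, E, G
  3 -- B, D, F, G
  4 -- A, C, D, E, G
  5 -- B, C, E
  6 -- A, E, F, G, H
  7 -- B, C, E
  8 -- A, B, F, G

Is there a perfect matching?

Yes

One maximum matching: 1-D, 2-G, 3-F, 4-A, 5-C, 6-H, 7-E, 8-B.
All 8 left vertices are covered.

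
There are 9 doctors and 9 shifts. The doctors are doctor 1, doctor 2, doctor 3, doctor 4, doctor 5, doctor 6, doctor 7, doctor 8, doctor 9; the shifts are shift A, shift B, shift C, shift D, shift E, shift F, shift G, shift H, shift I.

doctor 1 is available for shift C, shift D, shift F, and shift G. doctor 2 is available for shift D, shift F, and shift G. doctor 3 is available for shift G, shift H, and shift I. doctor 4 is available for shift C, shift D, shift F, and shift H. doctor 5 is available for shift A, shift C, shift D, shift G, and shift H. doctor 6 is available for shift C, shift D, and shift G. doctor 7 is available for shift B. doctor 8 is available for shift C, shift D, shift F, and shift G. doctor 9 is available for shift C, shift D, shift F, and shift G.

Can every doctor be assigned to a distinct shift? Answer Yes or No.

The set {doctor 1, doctor 2, doctor 6, doctor 8, doctor 9} has only 4 neighbours ({shift C, shift D, shift F, shift G}), so by Hall's theorem at most 8 of the 9 doctors can be matched.
Hence no matching covers every doctor.

No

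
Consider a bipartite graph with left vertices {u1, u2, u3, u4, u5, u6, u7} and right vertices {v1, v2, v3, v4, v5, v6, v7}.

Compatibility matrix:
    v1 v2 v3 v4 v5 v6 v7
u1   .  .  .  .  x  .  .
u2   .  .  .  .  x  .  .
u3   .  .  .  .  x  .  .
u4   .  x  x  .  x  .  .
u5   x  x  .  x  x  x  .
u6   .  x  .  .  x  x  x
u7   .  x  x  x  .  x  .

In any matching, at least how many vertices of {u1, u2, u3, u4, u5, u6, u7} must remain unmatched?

A valid assignment of size 5: u1-v5, u4-v3, u5-v6, u6-v7, u7-v2.
The set {u1, u2, u3} has only 1 neighbour ({v5}), so by Hall's theorem at most 5 of the 7 left vertices can be matched.
That matches 5 of the 7, leaving 2 unmatched; no matching can do better.

2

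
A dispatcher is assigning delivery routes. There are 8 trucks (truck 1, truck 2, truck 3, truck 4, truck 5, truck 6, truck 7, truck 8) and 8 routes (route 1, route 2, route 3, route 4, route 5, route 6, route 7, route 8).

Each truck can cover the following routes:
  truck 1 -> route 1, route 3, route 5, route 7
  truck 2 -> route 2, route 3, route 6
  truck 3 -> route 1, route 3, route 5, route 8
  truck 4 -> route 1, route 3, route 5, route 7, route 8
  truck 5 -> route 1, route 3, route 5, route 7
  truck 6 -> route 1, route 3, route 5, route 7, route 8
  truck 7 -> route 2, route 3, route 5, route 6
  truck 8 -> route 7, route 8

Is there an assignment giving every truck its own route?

No

The set {truck 1, truck 3, truck 4, truck 5, truck 6, truck 8} has only 5 neighbours ({route 1, route 3, route 5, route 7, route 8}), so by Hall's theorem at most 7 of the 8 trucks can be matched.
Hence no matching covers every truck.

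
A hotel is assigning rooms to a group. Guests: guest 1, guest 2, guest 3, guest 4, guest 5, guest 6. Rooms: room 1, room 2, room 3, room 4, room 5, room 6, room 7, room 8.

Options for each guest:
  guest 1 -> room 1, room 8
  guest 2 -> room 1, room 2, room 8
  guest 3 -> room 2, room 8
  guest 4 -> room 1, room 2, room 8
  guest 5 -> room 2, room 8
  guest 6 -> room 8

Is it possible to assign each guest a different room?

The set {guest 1, guest 2, guest 3, guest 4, guest 5, guest 6} has only 3 neighbours ({room 1, room 2, room 8}), so by Hall's theorem at most 3 of the 6 guests can be matched.
Hence no matching covers every guest.

No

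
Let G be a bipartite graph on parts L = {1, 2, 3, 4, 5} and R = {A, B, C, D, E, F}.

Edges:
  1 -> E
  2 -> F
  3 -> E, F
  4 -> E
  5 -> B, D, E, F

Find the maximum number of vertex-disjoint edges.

One maximum matching: 1-E, 2-F, 5-B.
The set {1, 2, 3, 4} has only 2 neighbours ({E, F}), so by Hall's theorem at most 3 of the 5 left vertices can be matched.

3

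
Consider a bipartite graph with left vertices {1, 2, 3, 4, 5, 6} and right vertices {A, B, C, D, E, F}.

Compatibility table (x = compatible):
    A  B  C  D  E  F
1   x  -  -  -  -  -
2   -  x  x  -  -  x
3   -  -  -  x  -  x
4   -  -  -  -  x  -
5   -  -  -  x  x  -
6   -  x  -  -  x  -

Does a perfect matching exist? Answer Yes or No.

Yes

A valid assignment of size 6: 1-A, 2-C, 3-F, 4-E, 5-D, 6-B.
All 6 left vertices are covered.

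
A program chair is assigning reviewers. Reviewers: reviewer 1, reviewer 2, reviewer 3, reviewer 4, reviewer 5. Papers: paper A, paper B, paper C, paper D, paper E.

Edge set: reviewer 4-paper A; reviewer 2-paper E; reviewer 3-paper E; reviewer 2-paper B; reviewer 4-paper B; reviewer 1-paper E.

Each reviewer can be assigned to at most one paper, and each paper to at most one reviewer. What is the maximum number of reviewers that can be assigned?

For example, pair reviewer 1→paper E, reviewer 2→paper B, reviewer 4→paper A.
The set {reviewer 1, reviewer 3, reviewer 5} has only 1 neighbour ({paper E}), so by Hall's theorem at most 3 of the 5 reviewers can be matched.

3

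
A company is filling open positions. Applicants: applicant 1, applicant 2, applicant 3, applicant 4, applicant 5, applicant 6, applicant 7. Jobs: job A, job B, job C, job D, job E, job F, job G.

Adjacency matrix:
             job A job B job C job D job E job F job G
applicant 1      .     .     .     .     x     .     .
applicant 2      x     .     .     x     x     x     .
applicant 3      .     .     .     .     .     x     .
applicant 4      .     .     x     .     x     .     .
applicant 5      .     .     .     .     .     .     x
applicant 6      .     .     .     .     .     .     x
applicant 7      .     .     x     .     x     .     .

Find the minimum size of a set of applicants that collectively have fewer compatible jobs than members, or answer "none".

Take S = {applicant 5, applicant 6}. Its neighbourhood is {job G}, so |N(S)| = 1 < |S| = 2.
No single vertex violates Hall's condition since each has at least one neighbour, so 2 is the minimum.

2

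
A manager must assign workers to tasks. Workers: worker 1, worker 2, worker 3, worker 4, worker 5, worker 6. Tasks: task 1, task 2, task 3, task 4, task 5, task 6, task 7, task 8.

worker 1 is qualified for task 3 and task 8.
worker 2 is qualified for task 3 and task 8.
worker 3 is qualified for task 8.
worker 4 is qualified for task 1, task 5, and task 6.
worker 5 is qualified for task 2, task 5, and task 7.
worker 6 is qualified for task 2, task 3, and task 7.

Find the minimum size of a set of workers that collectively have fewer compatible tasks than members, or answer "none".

3

Take S = {worker 1, worker 2, worker 3}. Its neighbourhood is {task 3, task 8}, so |N(S)| = 2 < |S| = 3.
Every subset of size less than 3 has at least as many neighbours as members, so 3 is the minimum.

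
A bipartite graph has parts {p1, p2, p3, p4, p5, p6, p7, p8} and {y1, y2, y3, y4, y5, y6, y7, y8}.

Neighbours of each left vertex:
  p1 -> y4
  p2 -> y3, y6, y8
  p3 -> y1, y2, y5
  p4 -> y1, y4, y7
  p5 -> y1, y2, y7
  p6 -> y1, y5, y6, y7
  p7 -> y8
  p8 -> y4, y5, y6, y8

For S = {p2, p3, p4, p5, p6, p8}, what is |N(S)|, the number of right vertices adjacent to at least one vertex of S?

The union of neighbours of {p2, p3, p4, p5, p6, p8} is {y1, y2, y3, y4, y5, y6, y7, y8}, which has 8 elements.
Since |N(S)| = 8 ≥ |S| = 6, Hall's condition holds for this subset.

8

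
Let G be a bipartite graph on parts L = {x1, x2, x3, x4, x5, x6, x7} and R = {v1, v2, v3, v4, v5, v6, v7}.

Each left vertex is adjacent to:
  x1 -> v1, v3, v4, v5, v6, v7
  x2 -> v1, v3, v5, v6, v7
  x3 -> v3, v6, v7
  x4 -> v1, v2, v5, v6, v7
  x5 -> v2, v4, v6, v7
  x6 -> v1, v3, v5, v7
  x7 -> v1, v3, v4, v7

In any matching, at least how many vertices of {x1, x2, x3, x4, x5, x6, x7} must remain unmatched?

For example, pair x1→v4, x2→v3, x3→v6, x4→v5, x5→v2, x6→v1, x7→v7.
All 7 left vertices are matched, so no larger matching exists.
That matches 7 of the 7, leaving 0 unmatched; no matching can do better.

0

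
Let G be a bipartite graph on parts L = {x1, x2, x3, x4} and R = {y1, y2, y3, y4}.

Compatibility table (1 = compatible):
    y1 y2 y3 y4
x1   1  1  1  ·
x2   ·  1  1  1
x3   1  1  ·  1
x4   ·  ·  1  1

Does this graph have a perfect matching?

For example, pair x1-y1, x2-y4, x3-y2, x4-y3.
All 4 left vertices are covered.

Yes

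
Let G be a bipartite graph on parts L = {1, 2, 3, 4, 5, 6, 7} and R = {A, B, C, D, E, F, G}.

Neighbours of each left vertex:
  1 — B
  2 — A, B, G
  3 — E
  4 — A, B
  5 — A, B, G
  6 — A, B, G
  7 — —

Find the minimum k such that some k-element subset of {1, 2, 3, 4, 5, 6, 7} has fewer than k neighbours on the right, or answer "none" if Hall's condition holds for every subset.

Take S = {7}. Its neighbourhood is {}, so |N(S)| = 0 < |S| = 1.

1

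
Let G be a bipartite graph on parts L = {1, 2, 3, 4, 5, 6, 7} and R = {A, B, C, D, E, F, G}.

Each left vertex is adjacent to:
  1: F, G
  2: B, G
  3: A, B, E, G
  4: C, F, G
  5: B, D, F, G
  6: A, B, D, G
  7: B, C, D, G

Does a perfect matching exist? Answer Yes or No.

For example, pair 1–F, 2–G, 3–E, 4–C, 5–D, 6–A, 7–B.
Every left vertex is matched, so this is a perfect matching.

Yes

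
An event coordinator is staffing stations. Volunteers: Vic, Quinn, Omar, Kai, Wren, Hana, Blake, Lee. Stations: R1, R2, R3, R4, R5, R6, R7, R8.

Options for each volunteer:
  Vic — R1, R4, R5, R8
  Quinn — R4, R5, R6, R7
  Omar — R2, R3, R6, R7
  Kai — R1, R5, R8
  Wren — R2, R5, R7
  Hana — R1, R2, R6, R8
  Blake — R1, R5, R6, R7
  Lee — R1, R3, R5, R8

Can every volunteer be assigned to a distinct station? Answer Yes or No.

Yes

A valid assignment of size 8: Vic-R4, Quinn-R7, Omar-R3, Kai-R1, Wren-R2, Hana-R6, Blake-R5, Lee-R8.
Every volunteer is matched, so this is a perfect matching.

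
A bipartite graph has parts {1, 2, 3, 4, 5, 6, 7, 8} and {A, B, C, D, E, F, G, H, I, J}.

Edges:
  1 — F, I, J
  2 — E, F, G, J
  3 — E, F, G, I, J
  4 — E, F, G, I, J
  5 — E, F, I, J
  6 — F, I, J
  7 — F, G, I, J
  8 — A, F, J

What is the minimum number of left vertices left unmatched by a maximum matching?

A valid assignment of size 6: 1-I, 2-J, 3-F, 4-G, 5-E, 8-A.
The set {1, 2, 3, 4, 5, 6, 7} has only 5 neighbours ({E, F, G, I, J}), so by Hall's theorem at most 6 of the 8 left vertices can be matched.
That matches 6 of the 8, leaving 2 unmatched; no matching can do better.

2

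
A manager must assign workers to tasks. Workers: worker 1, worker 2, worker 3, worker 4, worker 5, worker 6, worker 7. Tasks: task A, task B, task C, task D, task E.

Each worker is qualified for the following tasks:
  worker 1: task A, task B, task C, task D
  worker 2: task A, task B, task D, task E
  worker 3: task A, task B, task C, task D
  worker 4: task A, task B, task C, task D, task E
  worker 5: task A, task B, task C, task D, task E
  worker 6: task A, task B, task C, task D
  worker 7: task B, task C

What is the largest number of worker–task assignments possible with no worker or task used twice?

A valid assignment of size 5: worker 1-task B, worker 2-task E, worker 3-task C, worker 4-task D, worker 5-task A.
The set {worker 1, worker 2, worker 3, worker 4, worker 5, worker 6, worker 7} has only 5 neighbours ({task A, task B, task C, task D, task E}), so by Hall's theorem at most 5 of the 7 workers can be matched.

5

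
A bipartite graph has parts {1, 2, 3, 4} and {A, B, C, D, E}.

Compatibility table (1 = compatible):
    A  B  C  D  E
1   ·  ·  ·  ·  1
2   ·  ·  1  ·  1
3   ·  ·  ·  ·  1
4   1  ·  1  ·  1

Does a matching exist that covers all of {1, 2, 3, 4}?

No

The set {1, 3} has only 1 neighbour ({E}), so by Hall's theorem at most 3 of the 4 left vertices can be matched.
Hence no matching covers every left vertex.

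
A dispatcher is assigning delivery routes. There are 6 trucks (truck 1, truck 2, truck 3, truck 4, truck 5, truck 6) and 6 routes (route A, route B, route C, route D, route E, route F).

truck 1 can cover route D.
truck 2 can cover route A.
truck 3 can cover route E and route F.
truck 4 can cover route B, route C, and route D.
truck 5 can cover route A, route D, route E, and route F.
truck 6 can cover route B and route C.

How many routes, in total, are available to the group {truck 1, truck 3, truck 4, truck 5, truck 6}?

6

The union of neighbours of {truck 1, truck 3, truck 4, truck 5, truck 6} is {route A, route B, route C, route D, route E, route F}, which has 6 elements.
Since |N(S)| = 6 ≥ |S| = 5, Hall's condition holds for this subset.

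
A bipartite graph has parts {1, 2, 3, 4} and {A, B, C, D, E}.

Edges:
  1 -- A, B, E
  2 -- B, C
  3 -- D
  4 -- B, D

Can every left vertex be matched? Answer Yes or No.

A valid assignment of size 4: 1-E, 2-C, 3-D, 4-B.
Every left vertex is matched, so this matching saturates all of them.

Yes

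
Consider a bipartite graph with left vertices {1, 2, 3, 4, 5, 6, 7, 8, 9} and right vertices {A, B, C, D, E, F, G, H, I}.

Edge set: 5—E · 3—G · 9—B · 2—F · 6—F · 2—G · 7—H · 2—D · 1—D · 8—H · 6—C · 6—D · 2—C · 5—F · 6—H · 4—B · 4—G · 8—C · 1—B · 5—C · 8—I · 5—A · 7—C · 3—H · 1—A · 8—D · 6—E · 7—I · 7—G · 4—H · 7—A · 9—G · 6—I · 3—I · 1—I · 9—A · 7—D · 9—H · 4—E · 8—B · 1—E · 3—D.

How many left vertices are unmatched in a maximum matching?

0

For example, pair 1→I, 2→F, 3→G, 4→E, 5→C, 6→H, 7→A, 8→D, 9→B.
All 9 left vertices are matched, so no larger matching exists.
That matches 9 of the 9, leaving 0 unmatched; no matching can do better.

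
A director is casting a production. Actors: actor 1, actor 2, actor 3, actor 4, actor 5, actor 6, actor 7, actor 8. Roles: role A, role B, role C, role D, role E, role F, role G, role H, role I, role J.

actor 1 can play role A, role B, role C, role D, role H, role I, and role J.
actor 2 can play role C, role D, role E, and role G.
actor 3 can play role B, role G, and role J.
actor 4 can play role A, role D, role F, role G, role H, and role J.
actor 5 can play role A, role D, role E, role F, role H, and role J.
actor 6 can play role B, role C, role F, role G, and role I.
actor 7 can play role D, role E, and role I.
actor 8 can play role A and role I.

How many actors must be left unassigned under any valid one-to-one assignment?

For example, pair actor 1→role B, actor 2→role G, actor 3→role J, actor 4→role F, actor 5→role H, actor 6→role C, actor 7→role D, actor 8→role I.
All 8 actors are matched, so no larger matching exists.
That matches 8 of the 8, leaving 0 unmatched; no matching can do better.

0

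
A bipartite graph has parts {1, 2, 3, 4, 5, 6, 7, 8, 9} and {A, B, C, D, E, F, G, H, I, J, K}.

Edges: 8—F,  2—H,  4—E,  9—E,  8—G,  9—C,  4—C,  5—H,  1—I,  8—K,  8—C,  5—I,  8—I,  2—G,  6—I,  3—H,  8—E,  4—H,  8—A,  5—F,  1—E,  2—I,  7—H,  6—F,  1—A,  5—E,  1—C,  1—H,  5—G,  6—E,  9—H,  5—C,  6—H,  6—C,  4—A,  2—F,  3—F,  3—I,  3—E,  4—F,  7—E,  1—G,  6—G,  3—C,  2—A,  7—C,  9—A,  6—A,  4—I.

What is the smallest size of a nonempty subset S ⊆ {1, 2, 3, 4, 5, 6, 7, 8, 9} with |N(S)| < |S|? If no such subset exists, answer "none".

8

Take S = {1, 2, 3, 4, 5, 6, 7, 9}. Its neighbourhood is {A, C, E, F, G, H, I}, so |N(S)| = 7 < |S| = 8.
Every subset of size less than 8 has at least as many neighbours as members, so 8 is the minimum.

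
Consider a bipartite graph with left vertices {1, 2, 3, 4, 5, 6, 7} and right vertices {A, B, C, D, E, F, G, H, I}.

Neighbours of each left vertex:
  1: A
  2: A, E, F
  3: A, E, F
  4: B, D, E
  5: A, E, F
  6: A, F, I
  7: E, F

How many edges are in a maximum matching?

One maximum matching: 1–A, 2–F, 3–E, 4–B, 6–I.
The set {1, 2, 3, 5, 7} has only 3 neighbours ({A, E, F}), so by Hall's theorem at most 5 of the 7 left vertices can be matched.

5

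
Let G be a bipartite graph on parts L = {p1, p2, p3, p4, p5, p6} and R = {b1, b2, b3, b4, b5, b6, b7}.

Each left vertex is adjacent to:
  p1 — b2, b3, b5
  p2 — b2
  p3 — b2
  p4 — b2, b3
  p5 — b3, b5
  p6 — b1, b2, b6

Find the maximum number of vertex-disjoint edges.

For example, pair p1-b5, p2-b2, p4-b3, p6-b6.
The set {p1, p2, p3, p4, p5} has only 3 neighbours ({b2, b3, b5}), so by Hall's theorem at most 4 of the 6 left vertices can be matched.

4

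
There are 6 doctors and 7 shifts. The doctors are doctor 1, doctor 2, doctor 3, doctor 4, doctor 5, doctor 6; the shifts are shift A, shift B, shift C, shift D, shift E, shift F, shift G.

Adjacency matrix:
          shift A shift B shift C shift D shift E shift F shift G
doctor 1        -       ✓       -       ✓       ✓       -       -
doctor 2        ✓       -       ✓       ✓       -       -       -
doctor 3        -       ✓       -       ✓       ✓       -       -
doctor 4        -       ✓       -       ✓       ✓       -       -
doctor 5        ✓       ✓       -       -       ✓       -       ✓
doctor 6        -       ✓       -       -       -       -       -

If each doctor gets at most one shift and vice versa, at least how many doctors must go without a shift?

One maximum matching: doctor 1-shift B, doctor 2-shift A, doctor 3-shift D, doctor 4-shift E, doctor 5-shift G.
The set {doctor 1, doctor 3, doctor 4, doctor 6} has only 3 neighbours ({shift B, shift D, shift E}), so by Hall's theorem at most 5 of the 6 doctors can be matched.
That matches 5 of the 6, leaving 1 unmatched; no matching can do better.

1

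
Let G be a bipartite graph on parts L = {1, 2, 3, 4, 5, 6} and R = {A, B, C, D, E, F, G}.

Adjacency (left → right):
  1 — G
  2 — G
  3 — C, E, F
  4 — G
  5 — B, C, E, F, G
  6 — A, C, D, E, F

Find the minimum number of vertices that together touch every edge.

A maximum matching has 4 edges (e.g. 1–G, 3–C, 5–E, 6–A).
By König's theorem the minimum vertex cover has the same size. One such cover is {3, 5, 6, G}.

4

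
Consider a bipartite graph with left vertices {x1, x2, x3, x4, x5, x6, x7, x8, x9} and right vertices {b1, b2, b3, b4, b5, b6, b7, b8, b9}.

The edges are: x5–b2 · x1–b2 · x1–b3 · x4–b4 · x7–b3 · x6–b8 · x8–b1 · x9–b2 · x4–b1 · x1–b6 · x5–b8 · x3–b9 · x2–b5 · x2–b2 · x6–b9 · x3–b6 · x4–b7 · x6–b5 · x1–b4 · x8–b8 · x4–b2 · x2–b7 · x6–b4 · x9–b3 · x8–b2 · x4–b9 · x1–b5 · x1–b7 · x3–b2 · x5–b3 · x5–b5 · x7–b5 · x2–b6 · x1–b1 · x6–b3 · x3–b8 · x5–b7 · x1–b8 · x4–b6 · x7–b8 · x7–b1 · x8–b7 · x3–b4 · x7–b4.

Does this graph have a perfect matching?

Yes

A valid assignment of size 9: x1–b1, x2–b2, x3–b4, x4–b6, x5–b7, x6–b9, x7–b5, x8–b8, x9–b3.
Every left vertex is matched, so this is a perfect matching.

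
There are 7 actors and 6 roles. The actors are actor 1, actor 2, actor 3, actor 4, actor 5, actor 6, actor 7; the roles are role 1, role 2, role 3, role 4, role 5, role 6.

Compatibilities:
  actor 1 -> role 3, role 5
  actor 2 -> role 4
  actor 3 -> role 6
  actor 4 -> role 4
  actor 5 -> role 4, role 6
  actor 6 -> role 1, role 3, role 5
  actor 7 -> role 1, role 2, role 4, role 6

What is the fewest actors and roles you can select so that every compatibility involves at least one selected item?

5

{actor 1, actor 6, actor 7, role 4, role 6} is a vertex cover of size 5: every edge has an endpoint in this set.
No smaller cover exists because actor 1–role 3, actor 2–role 4, actor 3–role 6, actor 6–role 5, actor 7–role 1 is a matching of size 5, and a cover must include an endpoint of each of these disjoint edges (König's theorem).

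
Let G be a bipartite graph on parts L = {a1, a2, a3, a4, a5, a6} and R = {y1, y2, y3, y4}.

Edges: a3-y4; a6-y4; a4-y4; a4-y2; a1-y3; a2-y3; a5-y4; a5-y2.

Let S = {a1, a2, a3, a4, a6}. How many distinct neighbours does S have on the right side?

The union of neighbours of {a1, a2, a3, a4, a6} is {y2, y3, y4}, which has 3 elements.
Since |N(S)| = 3 < |S| = 5, Hall's condition fails for this subset.

3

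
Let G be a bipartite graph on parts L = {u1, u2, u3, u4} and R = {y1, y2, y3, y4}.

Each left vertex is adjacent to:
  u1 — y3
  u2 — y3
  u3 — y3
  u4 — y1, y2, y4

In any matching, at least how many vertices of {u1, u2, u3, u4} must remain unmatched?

2

A valid assignment of size 2: u1-y3, u4-y1.
The set {u1, u2, u3} has only 1 neighbour ({y3}), so by Hall's theorem at most 2 of the 4 left vertices can be matched.
That matches 2 of the 4, leaving 2 unmatched; no matching can do better.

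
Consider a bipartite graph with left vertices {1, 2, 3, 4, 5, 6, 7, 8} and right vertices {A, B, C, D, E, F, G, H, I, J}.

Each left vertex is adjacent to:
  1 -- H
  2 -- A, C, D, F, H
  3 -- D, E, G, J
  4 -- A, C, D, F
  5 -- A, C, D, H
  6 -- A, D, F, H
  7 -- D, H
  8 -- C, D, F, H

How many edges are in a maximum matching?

6

One maximum matching: 1-H, 2-A, 3-E, 4-C, 5-D, 6-F.
The set {1, 2, 4, 5, 6, 7, 8} has only 5 neighbours ({A, C, D, F, H}), so by Hall's theorem at most 6 of the 8 left vertices can be matched.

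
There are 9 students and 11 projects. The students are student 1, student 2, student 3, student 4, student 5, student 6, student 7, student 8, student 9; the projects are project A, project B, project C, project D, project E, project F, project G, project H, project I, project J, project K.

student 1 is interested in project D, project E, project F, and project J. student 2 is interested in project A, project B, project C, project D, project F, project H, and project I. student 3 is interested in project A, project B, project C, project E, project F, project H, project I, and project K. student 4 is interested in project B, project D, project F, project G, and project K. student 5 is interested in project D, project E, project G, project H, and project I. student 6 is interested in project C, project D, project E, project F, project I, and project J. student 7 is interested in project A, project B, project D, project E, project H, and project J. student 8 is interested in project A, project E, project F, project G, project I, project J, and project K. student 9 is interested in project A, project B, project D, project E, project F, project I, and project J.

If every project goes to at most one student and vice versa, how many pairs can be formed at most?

9

For example, pair student 1→project E, student 2→project C, student 3→project A, student 4→project K, student 5→project G, student 6→project I, student 7→project H, student 8→project J, student 9→project F.
This saturates every student, so 9 is the maximum.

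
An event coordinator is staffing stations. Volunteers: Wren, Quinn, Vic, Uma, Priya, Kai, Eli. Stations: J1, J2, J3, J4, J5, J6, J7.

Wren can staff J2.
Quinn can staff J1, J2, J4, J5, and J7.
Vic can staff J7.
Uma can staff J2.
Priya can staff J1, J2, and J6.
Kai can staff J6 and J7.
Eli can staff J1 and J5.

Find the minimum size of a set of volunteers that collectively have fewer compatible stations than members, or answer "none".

Take S = {Wren, Uma}. Its neighbourhood is {J2}, so |N(S)| = 1 < |S| = 2.
No single vertex violates Hall's condition since each has at least one neighbour, so 2 is the minimum.

2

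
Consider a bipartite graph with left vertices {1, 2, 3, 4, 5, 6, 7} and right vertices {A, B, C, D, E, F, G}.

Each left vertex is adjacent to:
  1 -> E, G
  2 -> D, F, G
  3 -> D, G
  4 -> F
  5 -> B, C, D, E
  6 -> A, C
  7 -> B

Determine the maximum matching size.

7

A valid assignment of size 7: 1-E, 2-D, 3-G, 4-F, 5-C, 6-A, 7-B.
All 7 left vertices are matched, so no larger matching exists.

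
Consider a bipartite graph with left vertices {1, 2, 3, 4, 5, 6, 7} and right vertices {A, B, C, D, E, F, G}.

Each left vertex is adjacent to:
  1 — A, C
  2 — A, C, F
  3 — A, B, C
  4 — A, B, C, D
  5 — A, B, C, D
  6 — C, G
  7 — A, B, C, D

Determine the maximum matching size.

6

A valid assignment of size 6: 1→A, 2→F, 3→C, 4→D, 5→B, 6→G.
The set {1, 3, 4, 5, 7} has only 4 neighbours ({A, B, C, D}), so by Hall's theorem at most 6 of the 7 left vertices can be matched.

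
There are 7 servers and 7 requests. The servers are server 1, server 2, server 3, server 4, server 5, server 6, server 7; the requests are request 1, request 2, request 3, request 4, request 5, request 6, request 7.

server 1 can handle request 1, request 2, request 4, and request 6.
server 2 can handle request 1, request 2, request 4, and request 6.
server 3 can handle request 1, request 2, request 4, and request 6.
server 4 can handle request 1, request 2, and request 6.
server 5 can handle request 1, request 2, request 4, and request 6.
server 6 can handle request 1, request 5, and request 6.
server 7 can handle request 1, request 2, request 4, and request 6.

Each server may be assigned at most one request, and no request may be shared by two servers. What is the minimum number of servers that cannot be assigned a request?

2

One maximum matching: server 1–request 1, server 2–request 2, server 3–request 4, server 4–request 6, server 6–request 5.
The set {server 1, server 2, server 3, server 4, server 5, server 7} has only 4 neighbours ({request 1, request 2, request 4, request 6}), so by Hall's theorem at most 5 of the 7 servers can be matched.
That matches 5 of the 7, leaving 2 unmatched; no matching can do better.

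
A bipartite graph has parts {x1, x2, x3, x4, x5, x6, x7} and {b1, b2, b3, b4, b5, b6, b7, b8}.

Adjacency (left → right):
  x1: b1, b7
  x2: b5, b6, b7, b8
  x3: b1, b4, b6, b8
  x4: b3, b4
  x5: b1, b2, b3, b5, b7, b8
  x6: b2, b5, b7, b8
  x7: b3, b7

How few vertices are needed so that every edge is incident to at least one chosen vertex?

7

A maximum matching has 7 edges (e.g. x1–b1, x2–b8, x3–b6, x4–b4, x5–b7, x6–b5, x7–b3).
By König's theorem the minimum vertex cover has the same size. One such cover is {x1, x2, x3, x4, x5, x6, x7}.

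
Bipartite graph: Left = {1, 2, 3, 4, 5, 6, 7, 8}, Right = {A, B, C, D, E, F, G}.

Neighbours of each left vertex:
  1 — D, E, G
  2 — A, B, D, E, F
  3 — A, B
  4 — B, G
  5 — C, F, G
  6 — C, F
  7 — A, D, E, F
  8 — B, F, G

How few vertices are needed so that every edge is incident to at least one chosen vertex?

7

{A, B, C, D, E, F, G} is a vertex cover of size 7: every edge has an endpoint in this set.
No smaller cover exists because 1–D, 2–A, 3–B, 4–G, 5–C, 6–F, 7–E is a matching of size 7, and a cover must include an endpoint of each of these disjoint edges (König's theorem).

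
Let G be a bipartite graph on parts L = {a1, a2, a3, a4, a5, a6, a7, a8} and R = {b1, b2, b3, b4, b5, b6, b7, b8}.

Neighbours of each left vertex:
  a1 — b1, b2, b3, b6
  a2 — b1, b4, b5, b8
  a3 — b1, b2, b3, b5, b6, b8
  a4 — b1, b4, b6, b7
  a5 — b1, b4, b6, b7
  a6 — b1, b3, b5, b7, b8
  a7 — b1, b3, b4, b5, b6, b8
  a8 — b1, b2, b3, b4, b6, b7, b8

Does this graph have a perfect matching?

Yes

A valid assignment of size 8: a1–b3, a2–b8, a3–b2, a4–b6, a5–b4, a6–b1, a7–b5, a8–b7.
All 8 left vertices are covered.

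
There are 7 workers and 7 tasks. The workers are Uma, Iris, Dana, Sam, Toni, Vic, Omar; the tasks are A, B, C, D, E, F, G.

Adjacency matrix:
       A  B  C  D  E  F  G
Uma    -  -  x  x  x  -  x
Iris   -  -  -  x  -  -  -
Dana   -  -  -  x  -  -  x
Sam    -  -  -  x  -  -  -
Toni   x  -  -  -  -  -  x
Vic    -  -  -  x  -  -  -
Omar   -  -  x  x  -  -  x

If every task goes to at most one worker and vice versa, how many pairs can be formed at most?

For example, pair Uma→E, Iris→D, Dana→G, Toni→A, Omar→C.
The set {Iris, Sam, Vic} has only 1 neighbour ({D}), so by Hall's theorem at most 5 of the 7 workers can be matched.

5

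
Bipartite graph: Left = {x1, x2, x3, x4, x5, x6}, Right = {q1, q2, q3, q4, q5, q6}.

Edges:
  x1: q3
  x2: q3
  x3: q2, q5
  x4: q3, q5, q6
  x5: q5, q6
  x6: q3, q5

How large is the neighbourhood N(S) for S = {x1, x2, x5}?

The union of neighbours of {x1, x2, x5} is {q3, q5, q6}, which has 3 elements.
Since |N(S)| = 3 ≥ |S| = 3, Hall's condition holds for this subset.

3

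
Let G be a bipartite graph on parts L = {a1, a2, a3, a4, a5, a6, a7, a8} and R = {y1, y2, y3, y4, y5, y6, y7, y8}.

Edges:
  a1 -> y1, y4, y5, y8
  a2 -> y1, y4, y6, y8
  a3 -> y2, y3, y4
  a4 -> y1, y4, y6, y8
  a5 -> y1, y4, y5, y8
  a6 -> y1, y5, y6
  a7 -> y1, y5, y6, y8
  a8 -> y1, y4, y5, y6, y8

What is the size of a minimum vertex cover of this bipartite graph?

6

A maximum matching has 6 edges (e.g. a1–y5, a2–y8, a3–y3, a4–y6, a5–y4, a6–y1).
By König's theorem the minimum vertex cover has the same size. One such cover is {a3, y1, y4, y5, y6, y8}.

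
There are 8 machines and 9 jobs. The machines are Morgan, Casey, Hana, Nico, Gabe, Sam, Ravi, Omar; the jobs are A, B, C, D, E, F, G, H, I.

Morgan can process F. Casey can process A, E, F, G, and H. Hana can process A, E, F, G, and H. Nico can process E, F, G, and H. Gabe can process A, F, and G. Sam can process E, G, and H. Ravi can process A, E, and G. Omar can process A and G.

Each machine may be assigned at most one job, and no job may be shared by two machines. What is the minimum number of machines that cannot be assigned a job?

3

A valid assignment of size 5: Morgan-F, Casey-E, Hana-A, Nico-H, Gabe-G.
The set {Morgan, Casey, Hana, Nico, Gabe, Sam, Ravi, Omar} has only 5 neighbours ({A, E, F, G, H}), so by Hall's theorem at most 5 of the 8 machines can be matched.
That matches 5 of the 8, leaving 3 unmatched; no matching can do better.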